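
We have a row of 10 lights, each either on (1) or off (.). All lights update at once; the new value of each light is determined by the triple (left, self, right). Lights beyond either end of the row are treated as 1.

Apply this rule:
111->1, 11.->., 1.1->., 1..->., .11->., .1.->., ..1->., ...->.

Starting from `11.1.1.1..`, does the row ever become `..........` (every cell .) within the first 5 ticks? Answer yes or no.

1.........
..........
all cells are . at tick 2

yes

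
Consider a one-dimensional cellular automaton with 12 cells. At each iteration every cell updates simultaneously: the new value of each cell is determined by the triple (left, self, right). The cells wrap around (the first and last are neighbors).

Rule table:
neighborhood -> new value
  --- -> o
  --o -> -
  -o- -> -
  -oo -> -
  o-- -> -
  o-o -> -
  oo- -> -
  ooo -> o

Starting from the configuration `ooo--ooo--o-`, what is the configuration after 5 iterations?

oo----oooooo

-o----o-----
---oo---oooo
-o----o--oo-
---oo-------
oo----oooooo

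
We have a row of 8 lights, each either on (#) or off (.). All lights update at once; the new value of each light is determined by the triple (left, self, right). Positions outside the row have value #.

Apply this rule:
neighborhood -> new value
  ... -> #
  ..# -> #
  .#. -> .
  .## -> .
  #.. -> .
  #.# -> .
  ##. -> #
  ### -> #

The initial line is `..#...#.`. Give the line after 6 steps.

.#..##..
...#.#.#
.##.....
..#.####
.#...###
...##.##

...##.##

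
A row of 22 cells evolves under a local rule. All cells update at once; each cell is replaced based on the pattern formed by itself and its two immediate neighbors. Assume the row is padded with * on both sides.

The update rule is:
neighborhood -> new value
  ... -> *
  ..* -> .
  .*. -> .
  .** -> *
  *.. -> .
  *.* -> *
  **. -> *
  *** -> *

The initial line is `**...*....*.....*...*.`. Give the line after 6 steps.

**.*...**...***...*..*
***..*.**.*.***.*....*
***...****.*****..**.*
***.*.**********..****
****.***********..****
****************..****

****************..****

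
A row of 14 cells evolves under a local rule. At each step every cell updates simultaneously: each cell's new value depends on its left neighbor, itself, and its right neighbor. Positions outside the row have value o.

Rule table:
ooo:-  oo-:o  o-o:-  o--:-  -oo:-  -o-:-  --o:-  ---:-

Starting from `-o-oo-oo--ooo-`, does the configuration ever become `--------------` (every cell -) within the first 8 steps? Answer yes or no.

----o--o----o-
--------------
all cells are - at step 2

yes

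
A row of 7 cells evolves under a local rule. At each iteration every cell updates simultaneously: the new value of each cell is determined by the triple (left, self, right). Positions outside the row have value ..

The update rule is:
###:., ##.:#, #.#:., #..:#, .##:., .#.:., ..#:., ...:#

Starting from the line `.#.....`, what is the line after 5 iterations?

###...#

iteration 1: ..#####
iteration 2: #.....#
iteration 3: .####..
iteration 4: ....###
iteration 5: ###...#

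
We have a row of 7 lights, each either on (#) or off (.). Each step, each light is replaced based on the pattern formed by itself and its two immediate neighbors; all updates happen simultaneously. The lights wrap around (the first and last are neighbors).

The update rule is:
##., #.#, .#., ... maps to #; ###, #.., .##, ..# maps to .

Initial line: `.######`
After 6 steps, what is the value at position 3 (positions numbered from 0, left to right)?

.

#.....#
#.###..
##..#..
.#..#..
.#..#.#
##..###
position 3 holds .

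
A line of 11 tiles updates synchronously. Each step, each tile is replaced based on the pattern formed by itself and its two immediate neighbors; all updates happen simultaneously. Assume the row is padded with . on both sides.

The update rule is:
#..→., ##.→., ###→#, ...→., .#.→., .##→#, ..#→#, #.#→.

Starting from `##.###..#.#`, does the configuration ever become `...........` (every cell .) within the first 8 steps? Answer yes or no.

#..##..#...
..##..#....
.##..#.....
##..#......
#..#.......
..#........
.#.........
#..........
step 8 is #.........., still not uniform .

no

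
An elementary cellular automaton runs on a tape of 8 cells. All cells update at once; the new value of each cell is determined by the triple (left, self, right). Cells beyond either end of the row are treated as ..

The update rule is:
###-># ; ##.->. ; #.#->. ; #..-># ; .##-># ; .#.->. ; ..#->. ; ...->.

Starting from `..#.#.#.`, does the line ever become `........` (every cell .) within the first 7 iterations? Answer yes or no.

yes

iteration 1: .......#
iteration 2: ........
all cells are . at iteration 2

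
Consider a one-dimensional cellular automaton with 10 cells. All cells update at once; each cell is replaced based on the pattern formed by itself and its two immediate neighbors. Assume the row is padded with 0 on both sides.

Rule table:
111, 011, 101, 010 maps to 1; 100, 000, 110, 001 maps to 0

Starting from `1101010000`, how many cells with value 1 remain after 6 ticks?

1

tick 1: 1011110000
tick 2: 1111100000
tick 3: 1111000000
tick 4: 1110000000
tick 5: 1100000000
tick 6: 1000000000
count of 1: 1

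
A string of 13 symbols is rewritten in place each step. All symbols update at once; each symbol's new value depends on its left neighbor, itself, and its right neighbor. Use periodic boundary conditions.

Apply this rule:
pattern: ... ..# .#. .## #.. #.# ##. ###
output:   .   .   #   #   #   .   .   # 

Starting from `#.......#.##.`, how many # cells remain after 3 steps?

5

##......#.#..
#.#.....#.##.
#.##....#.#..
count of #: 5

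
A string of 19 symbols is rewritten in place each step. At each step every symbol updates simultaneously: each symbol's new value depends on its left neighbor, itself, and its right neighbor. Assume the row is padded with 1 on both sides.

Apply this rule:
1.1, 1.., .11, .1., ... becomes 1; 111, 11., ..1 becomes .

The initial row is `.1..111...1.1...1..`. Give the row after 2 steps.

step 1: 111.1..11.11111.11.
step 2: ...111.1.11....11.1

...111.1.11....11.1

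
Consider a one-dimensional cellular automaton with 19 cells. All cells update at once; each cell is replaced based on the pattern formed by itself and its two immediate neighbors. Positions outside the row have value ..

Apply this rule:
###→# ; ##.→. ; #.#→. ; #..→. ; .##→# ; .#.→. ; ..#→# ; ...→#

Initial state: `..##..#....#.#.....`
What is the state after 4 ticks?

..#..###..######..#

###..#..###....####
##..#..###..######.
#..#..###..######..
..#..###..######..#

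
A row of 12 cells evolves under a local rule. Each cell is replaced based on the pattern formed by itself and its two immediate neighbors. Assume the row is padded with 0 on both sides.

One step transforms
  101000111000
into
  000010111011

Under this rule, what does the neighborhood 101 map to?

At position 1 the neighborhood is 101; the next row has 0 there.

0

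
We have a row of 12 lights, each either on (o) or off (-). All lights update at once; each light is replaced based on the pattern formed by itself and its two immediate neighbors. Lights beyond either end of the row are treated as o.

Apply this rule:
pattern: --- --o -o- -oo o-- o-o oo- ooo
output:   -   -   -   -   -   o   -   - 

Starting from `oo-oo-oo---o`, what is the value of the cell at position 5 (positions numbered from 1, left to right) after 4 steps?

-

--o--o------
------------
------------  (fixed point — unchanged through step 4)
position 5 holds -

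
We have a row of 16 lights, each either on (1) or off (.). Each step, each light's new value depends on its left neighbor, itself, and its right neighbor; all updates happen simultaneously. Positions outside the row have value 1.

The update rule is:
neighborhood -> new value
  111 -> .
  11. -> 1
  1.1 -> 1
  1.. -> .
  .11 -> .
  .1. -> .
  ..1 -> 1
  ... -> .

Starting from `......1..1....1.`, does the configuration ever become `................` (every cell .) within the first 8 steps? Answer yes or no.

no

.....1..1....1.1
....1..1....1.1.
...1..1....1.1.1
..1..1....1.1.1.
.1..1....1.1.1.1
1..1....1.1.1.1.
1.1....1.1.1.1.1
11....1.1.1.1.1.
step 8 is 11....1.1.1.1.1., still not uniform .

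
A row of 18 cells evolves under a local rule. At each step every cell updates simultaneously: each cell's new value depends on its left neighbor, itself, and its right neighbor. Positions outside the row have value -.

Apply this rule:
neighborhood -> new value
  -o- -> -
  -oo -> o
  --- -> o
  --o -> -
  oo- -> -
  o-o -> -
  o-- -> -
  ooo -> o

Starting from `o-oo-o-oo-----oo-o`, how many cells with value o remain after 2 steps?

7

--o----o--ooo-o---
o---oo----oo----oo
count of o: 7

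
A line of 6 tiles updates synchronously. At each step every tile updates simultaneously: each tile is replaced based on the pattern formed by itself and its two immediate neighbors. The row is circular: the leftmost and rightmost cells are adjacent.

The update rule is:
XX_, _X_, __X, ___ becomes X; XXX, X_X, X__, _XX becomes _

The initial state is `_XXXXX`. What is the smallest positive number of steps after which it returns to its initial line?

2

step 1: _____X
step 2: _XXXXX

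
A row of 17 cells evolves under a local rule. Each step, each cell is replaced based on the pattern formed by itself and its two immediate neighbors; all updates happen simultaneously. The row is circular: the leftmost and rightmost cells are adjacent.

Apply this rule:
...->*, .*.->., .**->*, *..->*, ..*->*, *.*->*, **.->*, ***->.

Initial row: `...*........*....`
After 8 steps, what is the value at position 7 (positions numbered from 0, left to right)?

***.********.****
..***......***...
***.********.****  (repeats step 1; period 2)
step 8: ..***......***...
position 7 holds .

.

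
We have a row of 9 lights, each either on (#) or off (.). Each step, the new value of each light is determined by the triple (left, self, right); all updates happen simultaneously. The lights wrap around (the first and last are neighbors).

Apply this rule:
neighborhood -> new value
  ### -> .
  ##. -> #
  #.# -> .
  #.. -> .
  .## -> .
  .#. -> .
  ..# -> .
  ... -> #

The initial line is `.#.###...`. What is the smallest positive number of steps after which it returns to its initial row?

.....#.##
.###....#
...#.##..
##....#.#
.#.##....
....#.###
.##.....#
..#.###..
#.....#.#
#.###....
....#.##.
###....#.
..#.##...
#....#.##
#.##.....
...#.###.
##.....#.
.#.###...

18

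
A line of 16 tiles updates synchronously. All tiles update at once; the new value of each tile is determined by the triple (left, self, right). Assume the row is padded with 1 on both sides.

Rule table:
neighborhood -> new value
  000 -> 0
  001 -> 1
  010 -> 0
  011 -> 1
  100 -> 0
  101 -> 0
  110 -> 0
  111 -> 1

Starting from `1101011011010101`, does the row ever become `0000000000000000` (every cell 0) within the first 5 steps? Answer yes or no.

no

step 1: 1000010010000001
step 2: 0000100100000011
step 3: 0001001000000111
step 4: 0010010000001111
step 5: 0100100000011111
step 5 is 0100100000011111, still not uniform 0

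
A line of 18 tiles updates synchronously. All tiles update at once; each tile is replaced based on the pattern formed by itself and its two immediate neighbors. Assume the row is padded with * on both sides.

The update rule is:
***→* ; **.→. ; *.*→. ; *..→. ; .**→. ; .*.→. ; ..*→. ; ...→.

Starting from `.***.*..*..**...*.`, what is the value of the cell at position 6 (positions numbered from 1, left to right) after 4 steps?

..*...............
..................
..................  (fixed point — unchanged through step 4)
position 6 holds .

.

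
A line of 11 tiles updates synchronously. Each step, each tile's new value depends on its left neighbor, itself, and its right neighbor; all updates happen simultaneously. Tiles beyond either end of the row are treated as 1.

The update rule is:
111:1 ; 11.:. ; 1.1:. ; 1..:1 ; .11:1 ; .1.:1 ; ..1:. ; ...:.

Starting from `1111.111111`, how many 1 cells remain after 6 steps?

111..111111
11.1.111111
1..1.111111
.1.1.111111
.1.1.111111  (fixed point — unchanged through step 6)
count of 1: 8

8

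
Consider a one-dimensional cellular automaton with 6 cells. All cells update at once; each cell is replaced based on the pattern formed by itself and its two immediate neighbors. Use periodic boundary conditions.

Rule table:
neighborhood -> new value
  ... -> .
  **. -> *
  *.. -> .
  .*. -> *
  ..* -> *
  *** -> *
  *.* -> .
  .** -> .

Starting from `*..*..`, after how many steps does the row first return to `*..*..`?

2

step 1: *.**.*
step 2: *..*..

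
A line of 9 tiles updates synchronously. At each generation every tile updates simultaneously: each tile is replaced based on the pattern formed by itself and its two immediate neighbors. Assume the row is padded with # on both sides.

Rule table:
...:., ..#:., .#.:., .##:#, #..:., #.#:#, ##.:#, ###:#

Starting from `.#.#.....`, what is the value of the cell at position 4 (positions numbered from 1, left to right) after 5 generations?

generation 1: #.#......
generation 2: ##.......
generation 3: ##.......  (fixed point — unchanged through generation 5)
position 4 holds .

.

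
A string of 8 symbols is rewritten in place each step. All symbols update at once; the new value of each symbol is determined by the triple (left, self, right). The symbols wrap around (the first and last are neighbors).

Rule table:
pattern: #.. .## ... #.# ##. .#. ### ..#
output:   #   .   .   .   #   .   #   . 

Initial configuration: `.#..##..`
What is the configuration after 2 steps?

...#..##

..#..##.
...#..##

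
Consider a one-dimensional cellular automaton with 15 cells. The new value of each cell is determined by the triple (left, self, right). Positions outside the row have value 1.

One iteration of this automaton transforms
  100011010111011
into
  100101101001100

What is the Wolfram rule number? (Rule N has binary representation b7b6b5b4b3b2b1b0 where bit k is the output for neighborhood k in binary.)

98

position 10: 111 → 0  (bit 7 = 0)
position 0: 110 → 1  (bit 6 = 1)
position 6: 101 → 1  (bit 5 = 1)
position 1: 100 → 0  (bit 4 = 0)
position 4: 011 → 0  (bit 3 = 0)
position 7: 010 → 0  (bit 2 = 0)
position 3: 001 → 1  (bit 1 = 1)
position 2: 000 → 0  (bit 0 = 0)
bits b7..b0 = 01100010 = 98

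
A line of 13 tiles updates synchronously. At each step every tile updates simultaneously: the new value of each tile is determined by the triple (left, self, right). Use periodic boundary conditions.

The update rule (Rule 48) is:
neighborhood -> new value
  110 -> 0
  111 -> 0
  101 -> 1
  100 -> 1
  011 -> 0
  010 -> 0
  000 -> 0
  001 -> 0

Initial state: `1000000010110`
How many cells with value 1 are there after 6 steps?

3

0100000001001
1010000000100
0101000000010
0010100000001
1001010000000
0100101000000
count of 1: 3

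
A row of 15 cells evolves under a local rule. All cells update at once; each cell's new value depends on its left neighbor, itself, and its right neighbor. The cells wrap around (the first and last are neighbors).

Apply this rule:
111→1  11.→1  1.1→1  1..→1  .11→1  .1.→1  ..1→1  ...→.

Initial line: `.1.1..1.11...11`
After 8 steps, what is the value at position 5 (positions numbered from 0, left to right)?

1

11111111111.111
111111111111111
111111111111111  (fixed point — unchanged through step 8)
position 5 holds 1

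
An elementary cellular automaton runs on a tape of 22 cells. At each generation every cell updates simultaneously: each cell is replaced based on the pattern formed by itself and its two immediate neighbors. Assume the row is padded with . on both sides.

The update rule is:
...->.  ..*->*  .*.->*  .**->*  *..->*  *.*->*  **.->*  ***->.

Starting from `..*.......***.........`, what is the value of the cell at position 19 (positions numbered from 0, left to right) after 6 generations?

.***.....**.**........
**.**...*******.......
******.**.....**......
*....*****...****.....
**..**...**.**..**....
*******.***********...
position 19 holds .

.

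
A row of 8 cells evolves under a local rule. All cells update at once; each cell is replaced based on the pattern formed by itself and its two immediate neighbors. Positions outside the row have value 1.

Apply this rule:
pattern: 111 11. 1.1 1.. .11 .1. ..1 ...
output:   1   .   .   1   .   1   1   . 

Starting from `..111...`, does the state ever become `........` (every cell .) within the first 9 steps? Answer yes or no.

no

11.1.1.1
1..1.1..
.111.111
..1...11
1111.1.1
111..1..
11.11111
1...1111
.1.1.111
step 9 is .1.1.111, still not uniform .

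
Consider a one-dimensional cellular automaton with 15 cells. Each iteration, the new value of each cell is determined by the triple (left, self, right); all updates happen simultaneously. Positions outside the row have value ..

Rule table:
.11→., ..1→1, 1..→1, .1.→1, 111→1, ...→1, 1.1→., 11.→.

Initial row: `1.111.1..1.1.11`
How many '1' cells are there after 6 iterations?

iteration 1: 1..1..1111.1...
iteration 2: 111111.11..1111
iteration 3: .1111....11.11.
iteration 4: 1.11.1111.....1
iteration 5: 1.....11.111111
iteration 6: 111111....1111.
count of 1: 10

10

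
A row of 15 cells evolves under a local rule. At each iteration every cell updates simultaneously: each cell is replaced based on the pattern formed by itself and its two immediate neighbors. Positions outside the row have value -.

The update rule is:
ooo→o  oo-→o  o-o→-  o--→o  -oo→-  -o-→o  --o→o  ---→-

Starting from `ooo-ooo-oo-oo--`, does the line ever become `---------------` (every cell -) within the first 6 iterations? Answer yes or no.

iteration 1: -oo--oo--o--oo-
iteration 2: o-ooo-oooooo-oo
iteration 3: o--oo--ooooo--o
iteration 4: ooo-ooo-ooooooo
iteration 5: -oo--oo--oooooo
iteration 6: o-ooo-ooo-ooooo
iteration 6 is o-ooo-ooo-ooooo, still not uniform -

no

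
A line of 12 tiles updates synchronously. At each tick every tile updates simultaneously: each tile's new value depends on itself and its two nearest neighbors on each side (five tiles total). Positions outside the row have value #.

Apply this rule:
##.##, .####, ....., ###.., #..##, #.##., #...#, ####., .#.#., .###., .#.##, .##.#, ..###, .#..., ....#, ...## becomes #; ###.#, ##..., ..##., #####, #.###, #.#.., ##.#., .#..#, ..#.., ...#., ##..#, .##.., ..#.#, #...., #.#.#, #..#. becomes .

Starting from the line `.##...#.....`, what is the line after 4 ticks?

tick 1: ##..#..#.###
tick 2: ##......#.#.
tick 3: ##..###..#.#
tick 4: ##.####...#.

##.####...#.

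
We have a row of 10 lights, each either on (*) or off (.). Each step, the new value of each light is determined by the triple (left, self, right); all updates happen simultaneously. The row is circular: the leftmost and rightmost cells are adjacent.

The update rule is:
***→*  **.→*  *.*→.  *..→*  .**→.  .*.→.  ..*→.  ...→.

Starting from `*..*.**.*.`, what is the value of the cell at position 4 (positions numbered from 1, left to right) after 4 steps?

.*....*...
..*....*..
...*....*.
....*....*
position 4 holds .

.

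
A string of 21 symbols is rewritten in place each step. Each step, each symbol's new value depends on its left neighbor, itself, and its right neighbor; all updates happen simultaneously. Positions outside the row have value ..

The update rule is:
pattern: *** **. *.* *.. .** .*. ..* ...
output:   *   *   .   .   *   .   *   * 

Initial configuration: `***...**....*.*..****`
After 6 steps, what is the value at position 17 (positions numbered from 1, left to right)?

***.****.***....*****
***.****.***.********
***.****.***.********  (fixed point — unchanged through step 6)
position 17 holds *

*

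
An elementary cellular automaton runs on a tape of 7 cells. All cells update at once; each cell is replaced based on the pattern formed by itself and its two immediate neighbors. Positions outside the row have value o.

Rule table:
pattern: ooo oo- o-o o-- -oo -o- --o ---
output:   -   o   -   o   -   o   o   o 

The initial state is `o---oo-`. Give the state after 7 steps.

step 1: oooo-o-
step 2: ---o-o-
step 3: oooo-o-  (repeats step 1; period 2)
step 7: oooo-o-

oooo-o-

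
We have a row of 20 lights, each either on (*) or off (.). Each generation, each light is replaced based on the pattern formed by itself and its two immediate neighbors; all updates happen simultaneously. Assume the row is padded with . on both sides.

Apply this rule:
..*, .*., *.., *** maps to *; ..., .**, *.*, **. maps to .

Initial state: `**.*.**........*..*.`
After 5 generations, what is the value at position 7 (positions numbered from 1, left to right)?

.

...*...*......******
..***.***....*.****.
.*.*...*.*..**..**.*
**.**.**.***..**...*
..........*.**..*.**
position 7 holds .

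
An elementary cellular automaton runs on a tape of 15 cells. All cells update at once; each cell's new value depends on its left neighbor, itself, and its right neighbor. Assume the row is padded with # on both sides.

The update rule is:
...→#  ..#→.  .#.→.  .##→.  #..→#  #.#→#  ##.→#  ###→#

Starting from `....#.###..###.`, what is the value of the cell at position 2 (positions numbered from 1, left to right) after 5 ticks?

###..#.###..###
####..#.###..##
#####..#.###..#
######..#.###..
#######..#.###.
position 2 holds #

#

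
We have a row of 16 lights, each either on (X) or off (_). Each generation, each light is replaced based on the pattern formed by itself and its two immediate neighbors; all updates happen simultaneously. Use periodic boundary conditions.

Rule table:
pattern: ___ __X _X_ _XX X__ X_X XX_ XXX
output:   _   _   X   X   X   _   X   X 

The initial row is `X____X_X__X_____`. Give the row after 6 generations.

XXXX_X_XX_XXXXX_

generation 1: XX___X_XX_XX____
generation 2: XXX__X_XX_XXX___
generation 3: XXXX_X_XX_XXXX__
generation 4: XXXX_X_XX_XXXXX_
generation 5: XXXX_X_XX_XXXXX_  (fixed point — unchanged through generation 6)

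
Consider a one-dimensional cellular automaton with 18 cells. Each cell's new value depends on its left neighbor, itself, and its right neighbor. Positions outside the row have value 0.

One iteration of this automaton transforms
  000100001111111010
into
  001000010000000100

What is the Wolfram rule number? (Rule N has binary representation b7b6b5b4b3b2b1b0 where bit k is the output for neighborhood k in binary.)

position 9: 111 → 0  (bit 7 = 0)
position 14: 110 → 0  (bit 6 = 0)
position 15: 101 → 1  (bit 5 = 1)
position 4: 100 → 0  (bit 4 = 0)
position 8: 011 → 0  (bit 3 = 0)
position 3: 010 → 0  (bit 2 = 0)
position 2: 001 → 1  (bit 1 = 1)
position 0: 000 → 0  (bit 0 = 0)
bits b7..b0 = 00100010 = 34

34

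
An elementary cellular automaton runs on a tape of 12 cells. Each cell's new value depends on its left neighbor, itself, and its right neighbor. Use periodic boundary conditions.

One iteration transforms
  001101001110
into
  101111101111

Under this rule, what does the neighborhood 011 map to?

At position 2 the neighborhood is 011; the next row has 1 there.

1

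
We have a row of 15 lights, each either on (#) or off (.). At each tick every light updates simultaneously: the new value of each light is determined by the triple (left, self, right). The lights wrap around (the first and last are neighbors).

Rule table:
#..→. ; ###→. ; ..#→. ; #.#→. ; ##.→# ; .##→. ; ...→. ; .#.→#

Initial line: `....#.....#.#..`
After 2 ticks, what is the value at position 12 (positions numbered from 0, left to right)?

#

....#.....#.#..  (fixed point — unchanged through tick 2)
position 12 holds #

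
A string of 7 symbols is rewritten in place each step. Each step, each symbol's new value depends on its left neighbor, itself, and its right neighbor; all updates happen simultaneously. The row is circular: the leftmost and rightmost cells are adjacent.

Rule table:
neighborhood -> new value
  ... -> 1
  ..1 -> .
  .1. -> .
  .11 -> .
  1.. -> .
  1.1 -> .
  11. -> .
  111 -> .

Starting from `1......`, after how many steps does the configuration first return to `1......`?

2

..1111.
1......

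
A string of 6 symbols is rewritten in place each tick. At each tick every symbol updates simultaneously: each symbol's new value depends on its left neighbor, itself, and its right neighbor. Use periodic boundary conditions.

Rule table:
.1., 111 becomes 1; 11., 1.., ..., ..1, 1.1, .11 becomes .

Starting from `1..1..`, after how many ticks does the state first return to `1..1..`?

1..1..

1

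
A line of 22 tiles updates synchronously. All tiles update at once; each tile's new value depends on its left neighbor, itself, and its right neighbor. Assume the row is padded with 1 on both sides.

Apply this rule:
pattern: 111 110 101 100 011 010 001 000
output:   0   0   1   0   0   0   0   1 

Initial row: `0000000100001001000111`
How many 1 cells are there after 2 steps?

8

0111110001100000010000
1000000100001111000110
count of 1: 8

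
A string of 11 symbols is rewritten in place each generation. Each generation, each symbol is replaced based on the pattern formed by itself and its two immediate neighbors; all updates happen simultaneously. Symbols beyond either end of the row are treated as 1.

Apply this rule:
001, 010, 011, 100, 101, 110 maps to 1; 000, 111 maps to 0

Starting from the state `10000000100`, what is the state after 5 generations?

generation 1: 11000001111
generation 2: 01100011000
generation 3: 11110111101
generation 4: 00011100111
generation 5: 10110111100

10110111100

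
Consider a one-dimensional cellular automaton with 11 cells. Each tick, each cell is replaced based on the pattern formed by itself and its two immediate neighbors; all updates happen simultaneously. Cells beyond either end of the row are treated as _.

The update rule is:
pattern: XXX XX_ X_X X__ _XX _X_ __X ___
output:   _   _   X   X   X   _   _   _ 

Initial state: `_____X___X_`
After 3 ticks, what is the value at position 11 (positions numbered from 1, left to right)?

_

______X___X
_______X___
________X__
position 11 holds _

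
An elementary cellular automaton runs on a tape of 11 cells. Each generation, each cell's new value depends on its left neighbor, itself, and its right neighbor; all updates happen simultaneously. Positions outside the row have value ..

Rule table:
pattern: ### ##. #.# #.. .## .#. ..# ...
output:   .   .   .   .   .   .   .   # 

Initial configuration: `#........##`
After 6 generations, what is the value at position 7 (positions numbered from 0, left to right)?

generation 1: ..######...
generation 2: #........##  (repeats generation 0; period 2)
generation 6: #........##
position 7 holds .

.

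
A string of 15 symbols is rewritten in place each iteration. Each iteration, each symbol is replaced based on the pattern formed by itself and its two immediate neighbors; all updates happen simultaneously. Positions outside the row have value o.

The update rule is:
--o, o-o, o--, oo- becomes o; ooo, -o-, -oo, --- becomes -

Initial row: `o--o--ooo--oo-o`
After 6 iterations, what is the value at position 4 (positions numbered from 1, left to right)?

ooo-oo--ooo-oo-
--oo-ooo--oo-oo
oo-oo--ooo-oo--
-oo-ooo--oo-ooo
o-oo--ooo-oo---
oo-ooo--oo-oo-o
position 4 holds o

o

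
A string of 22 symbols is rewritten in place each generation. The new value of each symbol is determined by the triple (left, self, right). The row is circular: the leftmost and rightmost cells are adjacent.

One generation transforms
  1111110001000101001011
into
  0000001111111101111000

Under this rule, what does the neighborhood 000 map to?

At position 7 the neighborhood is 000; the next row has 1 there.

1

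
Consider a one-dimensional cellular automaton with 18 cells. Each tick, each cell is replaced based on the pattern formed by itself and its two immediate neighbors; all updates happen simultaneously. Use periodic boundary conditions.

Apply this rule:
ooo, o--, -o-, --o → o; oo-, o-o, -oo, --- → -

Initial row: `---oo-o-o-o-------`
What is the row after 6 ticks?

---oo--o-oo----o-o

--o---o-o-oo------
-ooo-oo-o---o-----
o-o-----oo-ooo----
o-oo---o----o-o--o
----o-ooo--oo-ooo-
---oo--o-oo----o-o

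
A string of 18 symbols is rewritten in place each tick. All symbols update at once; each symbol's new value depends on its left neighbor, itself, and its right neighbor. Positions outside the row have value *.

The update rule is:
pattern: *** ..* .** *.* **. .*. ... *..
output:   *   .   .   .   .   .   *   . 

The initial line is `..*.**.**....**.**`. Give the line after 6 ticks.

.........*****..*.

..........**.....*
.********....***..
..******..**..*...
...****.........*.
.*..**..*******...
.........*****..*.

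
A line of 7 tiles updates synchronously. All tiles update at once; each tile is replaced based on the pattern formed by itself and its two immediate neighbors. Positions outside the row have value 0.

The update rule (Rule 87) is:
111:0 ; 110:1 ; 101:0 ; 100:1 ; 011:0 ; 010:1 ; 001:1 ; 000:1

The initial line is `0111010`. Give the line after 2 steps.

1111001

step 1: 1001011
step 2: 1111001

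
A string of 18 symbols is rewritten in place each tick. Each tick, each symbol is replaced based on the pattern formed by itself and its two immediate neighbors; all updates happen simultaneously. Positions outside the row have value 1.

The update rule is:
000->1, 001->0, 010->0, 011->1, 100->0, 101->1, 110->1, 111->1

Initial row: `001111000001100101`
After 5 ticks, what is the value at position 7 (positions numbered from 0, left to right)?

001111011101100011
001111111111101011
001111111111110111
001111111111111111
001111111111111111
position 7 holds 1

1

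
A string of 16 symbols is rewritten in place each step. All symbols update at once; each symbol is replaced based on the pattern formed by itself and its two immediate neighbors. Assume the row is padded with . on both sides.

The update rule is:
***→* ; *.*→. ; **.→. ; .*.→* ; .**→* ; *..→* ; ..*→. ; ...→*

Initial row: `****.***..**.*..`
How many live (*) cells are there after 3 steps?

step 1: ***..**.*.*..***
step 2: **.*.*..*.**.**.
step 3: *..*.**.*.*..*.*
count of *: 8

8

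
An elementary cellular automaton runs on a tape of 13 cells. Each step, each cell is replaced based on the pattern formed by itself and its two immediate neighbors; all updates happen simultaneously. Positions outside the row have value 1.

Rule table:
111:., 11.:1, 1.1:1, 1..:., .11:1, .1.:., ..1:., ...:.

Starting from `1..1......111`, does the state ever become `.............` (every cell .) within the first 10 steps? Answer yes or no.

no

step 1: 1.........1..
step 2: 1............
step 3: 1............  (fixed point — unchanged through step 10)
step 10 is 1............, still not uniform .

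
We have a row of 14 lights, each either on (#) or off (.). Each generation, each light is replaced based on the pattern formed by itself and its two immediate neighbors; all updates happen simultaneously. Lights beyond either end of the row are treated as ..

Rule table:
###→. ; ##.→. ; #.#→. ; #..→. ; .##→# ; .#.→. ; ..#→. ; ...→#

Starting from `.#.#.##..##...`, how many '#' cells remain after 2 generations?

.....#...#..##
####...#....#.
count of #: 6

6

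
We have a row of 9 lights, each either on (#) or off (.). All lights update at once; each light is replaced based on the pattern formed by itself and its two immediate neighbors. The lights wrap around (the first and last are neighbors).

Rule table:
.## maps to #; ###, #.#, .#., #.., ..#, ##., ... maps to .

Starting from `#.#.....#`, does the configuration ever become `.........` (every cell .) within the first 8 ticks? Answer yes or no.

........#
.........
all cells are . at tick 2

yes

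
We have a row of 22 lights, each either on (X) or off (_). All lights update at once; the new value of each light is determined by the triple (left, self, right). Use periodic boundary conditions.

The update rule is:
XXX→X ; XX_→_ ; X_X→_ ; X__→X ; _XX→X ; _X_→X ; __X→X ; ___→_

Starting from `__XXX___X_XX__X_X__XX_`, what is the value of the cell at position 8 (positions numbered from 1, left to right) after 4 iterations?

_XXX_X_XX_X_XXX_XXXX_X
_XX__X_X__X_XX__XXX__X
_X_XXX_XXXX_X_XXXX_XXX
_X_XX__XXX__X_XXX__XX_
position 8 holds X

X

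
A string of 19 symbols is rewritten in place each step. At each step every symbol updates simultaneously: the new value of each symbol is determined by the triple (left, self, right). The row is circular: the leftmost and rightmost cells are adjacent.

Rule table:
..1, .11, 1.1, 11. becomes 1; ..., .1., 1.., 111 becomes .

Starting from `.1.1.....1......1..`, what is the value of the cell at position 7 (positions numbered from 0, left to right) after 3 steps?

.

1.1.....1......1...
.1.....1......1...1
1.....1......1...1.
position 7 holds .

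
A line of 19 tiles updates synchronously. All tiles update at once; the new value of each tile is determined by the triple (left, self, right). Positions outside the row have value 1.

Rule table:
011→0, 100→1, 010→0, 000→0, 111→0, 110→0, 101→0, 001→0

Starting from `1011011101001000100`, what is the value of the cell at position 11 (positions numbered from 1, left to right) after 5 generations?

0

generation 1: 0000000000100100010
generation 2: 1000000000010010000
generation 3: 0100000000001001000
generation 4: 0010000000000100100
generation 5: 1001000000000010010
position 11 holds 0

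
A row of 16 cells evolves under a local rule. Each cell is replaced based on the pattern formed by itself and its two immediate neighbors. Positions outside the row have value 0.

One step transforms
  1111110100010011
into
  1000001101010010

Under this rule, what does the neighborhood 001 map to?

0

At position 10 the neighborhood is 001; the next row has 0 there.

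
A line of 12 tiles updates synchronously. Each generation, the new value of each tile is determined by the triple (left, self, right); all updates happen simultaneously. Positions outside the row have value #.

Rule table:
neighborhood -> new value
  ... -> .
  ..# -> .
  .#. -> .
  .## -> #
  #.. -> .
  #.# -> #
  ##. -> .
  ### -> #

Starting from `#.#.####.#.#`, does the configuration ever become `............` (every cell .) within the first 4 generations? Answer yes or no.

.#.####.#.##
#.####.#.###
.####.#.####
####.#.#####
generation 4 is ####.#.#####, still not uniform .

no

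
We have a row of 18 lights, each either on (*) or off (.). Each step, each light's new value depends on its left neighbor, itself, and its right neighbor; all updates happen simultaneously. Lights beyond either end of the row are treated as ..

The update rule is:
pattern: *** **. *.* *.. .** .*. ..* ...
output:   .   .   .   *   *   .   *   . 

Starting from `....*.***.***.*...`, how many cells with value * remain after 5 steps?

step 1: ...*..*...*....*..
step 2: ..*.**.*.*.*..*.*.
step 3: .*..*.......**...*
step 4: *.**.*.....**.*.*.
step 5: ..*...*...**.....*
count of *: 5

5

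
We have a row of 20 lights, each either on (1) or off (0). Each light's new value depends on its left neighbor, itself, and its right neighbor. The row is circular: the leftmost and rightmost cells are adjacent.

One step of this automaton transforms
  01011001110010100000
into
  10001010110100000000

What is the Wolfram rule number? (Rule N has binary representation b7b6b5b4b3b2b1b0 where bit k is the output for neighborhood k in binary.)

194

position 8: 111 → 1  (bit 7 = 1)
position 4: 110 → 1  (bit 6 = 1)
position 2: 101 → 0  (bit 5 = 0)
position 5: 100 → 0  (bit 4 = 0)
position 3: 011 → 0  (bit 3 = 0)
position 1: 010 → 0  (bit 2 = 0)
position 0: 001 → 1  (bit 1 = 1)
position 16: 000 → 0  (bit 0 = 0)
bits b7..b0 = 11000010 = 194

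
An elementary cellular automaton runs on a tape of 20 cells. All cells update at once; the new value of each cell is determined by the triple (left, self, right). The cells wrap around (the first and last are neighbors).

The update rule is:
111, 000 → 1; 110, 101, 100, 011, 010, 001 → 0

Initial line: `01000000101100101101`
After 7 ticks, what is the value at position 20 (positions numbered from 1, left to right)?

0

tick 1: 00011110000000000000
tick 2: 11001100111111111111
tick 3: 10000000011111111111
tick 4: 00111111001111111111
tick 5: 00011110000111111110
tick 6: 11001100110011111100
tick 7: 00000000000001111000
position 20 holds 0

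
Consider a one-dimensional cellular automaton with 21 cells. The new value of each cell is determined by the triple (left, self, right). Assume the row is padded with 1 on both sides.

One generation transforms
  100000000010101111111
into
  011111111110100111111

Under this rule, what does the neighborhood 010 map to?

1

At position 10 the neighborhood is 010; the next row has 1 there.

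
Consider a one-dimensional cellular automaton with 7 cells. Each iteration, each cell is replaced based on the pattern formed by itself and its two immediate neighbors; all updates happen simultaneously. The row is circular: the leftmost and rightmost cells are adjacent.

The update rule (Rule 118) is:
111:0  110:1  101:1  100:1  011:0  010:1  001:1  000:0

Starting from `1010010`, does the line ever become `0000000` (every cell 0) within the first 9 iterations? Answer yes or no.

1111111
0000000
all cells are 0 at iteration 2

yes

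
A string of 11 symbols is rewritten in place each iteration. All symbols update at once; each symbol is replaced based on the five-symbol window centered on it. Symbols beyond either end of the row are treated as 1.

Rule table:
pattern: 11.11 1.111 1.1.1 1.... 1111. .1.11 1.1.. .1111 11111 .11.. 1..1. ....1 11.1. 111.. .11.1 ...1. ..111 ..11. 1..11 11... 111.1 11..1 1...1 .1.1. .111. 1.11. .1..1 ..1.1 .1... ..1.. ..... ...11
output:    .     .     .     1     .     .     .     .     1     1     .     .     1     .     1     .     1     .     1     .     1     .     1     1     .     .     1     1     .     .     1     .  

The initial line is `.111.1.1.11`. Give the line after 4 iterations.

...11.1....
.1..11..1..
1.11.1...11
1..11..1.1.

1..11..1.1.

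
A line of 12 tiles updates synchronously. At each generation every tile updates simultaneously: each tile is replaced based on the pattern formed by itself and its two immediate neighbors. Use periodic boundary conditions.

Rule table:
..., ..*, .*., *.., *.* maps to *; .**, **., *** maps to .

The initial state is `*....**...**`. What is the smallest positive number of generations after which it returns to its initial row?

.****..***..
*....**...**

2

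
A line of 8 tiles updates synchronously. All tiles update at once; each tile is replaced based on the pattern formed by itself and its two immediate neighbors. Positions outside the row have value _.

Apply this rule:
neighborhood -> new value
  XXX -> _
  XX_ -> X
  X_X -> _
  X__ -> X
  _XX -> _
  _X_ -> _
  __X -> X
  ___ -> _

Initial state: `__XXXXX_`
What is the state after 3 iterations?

___XX___

_X____XX
X_X__X_X
___XX___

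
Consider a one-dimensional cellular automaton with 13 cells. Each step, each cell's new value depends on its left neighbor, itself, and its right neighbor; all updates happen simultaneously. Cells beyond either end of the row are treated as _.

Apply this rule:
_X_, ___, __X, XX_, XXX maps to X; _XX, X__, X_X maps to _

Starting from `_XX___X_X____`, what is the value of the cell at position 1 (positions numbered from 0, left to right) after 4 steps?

_

step 1: X_X_XXX_X_XXX
step 2: X_X__XX_X__XX
step 3: X_X_X_X_X_X_X
step 4: X_X_X_X_X_X_X
position 1 holds _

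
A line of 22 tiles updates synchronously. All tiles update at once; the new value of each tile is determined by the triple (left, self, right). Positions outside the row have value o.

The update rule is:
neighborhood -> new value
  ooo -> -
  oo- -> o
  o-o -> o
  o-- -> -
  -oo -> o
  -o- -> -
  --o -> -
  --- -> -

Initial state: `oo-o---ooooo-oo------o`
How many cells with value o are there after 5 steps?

1

step 1: -oo----o---oooo------o
step 2: ooo--------o--o------o
step 3: --o------------------o
step 4: ---------------------o
step 5: ---------------------o
count of o: 1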